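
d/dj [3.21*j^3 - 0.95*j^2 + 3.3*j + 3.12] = 9.63*j^2 - 1.9*j + 3.3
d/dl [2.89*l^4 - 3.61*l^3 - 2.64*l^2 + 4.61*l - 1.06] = 11.56*l^3 - 10.83*l^2 - 5.28*l + 4.61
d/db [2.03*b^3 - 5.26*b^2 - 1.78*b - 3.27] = 6.09*b^2 - 10.52*b - 1.78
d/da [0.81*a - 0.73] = 0.810000000000000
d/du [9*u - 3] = 9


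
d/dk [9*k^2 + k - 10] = 18*k + 1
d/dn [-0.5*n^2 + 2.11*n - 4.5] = 2.11 - 1.0*n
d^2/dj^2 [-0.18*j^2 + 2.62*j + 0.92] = -0.360000000000000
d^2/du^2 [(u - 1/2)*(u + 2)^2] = 6*u + 7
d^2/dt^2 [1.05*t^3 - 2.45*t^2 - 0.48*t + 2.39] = 6.3*t - 4.9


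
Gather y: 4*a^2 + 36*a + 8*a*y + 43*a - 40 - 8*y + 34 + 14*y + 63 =4*a^2 + 79*a + y*(8*a + 6) + 57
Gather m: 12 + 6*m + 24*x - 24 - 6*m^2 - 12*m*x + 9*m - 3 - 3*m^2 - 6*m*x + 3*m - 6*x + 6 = -9*m^2 + m*(18 - 18*x) + 18*x - 9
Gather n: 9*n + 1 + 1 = 9*n + 2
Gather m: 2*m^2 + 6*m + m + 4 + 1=2*m^2 + 7*m + 5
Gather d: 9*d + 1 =9*d + 1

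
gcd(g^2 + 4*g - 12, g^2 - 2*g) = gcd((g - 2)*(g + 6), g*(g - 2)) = g - 2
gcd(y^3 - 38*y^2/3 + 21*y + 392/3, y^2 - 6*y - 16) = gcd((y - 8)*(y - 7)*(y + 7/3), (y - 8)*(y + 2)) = y - 8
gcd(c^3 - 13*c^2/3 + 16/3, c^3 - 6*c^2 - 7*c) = c + 1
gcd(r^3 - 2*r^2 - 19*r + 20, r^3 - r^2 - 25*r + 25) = r^2 - 6*r + 5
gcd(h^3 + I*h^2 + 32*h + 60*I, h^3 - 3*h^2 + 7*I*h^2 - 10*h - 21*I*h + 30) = h^2 + 7*I*h - 10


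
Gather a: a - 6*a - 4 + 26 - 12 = 10 - 5*a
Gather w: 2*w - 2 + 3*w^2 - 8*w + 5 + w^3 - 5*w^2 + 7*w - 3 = w^3 - 2*w^2 + w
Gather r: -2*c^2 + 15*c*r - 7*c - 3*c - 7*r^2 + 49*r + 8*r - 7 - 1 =-2*c^2 - 10*c - 7*r^2 + r*(15*c + 57) - 8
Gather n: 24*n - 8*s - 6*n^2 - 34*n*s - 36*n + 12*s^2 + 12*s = -6*n^2 + n*(-34*s - 12) + 12*s^2 + 4*s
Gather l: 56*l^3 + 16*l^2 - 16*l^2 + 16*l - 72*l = 56*l^3 - 56*l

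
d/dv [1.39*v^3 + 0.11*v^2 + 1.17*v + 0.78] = 4.17*v^2 + 0.22*v + 1.17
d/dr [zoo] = 0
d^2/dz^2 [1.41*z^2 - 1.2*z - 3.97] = 2.82000000000000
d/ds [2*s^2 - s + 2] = 4*s - 1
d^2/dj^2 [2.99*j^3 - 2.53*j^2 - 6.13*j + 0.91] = 17.94*j - 5.06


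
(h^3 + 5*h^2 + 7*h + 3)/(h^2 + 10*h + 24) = (h^3 + 5*h^2 + 7*h + 3)/(h^2 + 10*h + 24)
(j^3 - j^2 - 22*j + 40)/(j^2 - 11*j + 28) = (j^2 + 3*j - 10)/(j - 7)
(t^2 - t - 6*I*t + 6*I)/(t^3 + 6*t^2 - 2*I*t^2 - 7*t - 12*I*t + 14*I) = (t - 6*I)/(t^2 + t*(7 - 2*I) - 14*I)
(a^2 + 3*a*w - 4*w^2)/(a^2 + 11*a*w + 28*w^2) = (a - w)/(a + 7*w)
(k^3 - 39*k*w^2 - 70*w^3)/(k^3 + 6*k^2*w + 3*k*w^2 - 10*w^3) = (-k + 7*w)/(-k + w)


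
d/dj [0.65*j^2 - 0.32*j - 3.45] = 1.3*j - 0.32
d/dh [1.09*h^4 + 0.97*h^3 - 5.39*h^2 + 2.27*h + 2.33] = 4.36*h^3 + 2.91*h^2 - 10.78*h + 2.27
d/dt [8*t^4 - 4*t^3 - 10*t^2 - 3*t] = 32*t^3 - 12*t^2 - 20*t - 3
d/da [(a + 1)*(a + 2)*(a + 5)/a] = 2*a + 8 - 10/a^2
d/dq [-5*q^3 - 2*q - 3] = -15*q^2 - 2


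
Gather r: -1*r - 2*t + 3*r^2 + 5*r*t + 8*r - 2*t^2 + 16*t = 3*r^2 + r*(5*t + 7) - 2*t^2 + 14*t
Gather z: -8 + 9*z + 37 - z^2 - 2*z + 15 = -z^2 + 7*z + 44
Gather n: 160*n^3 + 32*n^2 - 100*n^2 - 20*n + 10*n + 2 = 160*n^3 - 68*n^2 - 10*n + 2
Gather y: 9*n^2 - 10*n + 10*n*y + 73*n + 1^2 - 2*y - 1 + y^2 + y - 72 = 9*n^2 + 63*n + y^2 + y*(10*n - 1) - 72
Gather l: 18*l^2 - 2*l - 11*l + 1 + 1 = 18*l^2 - 13*l + 2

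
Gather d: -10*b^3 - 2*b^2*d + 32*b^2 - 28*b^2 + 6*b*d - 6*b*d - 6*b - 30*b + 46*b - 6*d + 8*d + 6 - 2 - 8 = -10*b^3 + 4*b^2 + 10*b + d*(2 - 2*b^2) - 4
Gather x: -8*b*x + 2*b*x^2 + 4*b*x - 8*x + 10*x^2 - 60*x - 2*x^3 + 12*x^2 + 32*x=-2*x^3 + x^2*(2*b + 22) + x*(-4*b - 36)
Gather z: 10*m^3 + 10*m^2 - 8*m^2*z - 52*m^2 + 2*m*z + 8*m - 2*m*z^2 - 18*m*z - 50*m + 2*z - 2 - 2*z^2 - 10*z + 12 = 10*m^3 - 42*m^2 - 42*m + z^2*(-2*m - 2) + z*(-8*m^2 - 16*m - 8) + 10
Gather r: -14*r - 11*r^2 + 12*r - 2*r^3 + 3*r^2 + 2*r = -2*r^3 - 8*r^2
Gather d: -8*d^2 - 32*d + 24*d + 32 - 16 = -8*d^2 - 8*d + 16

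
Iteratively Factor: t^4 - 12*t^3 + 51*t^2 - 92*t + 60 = (t - 2)*(t^3 - 10*t^2 + 31*t - 30) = (t - 3)*(t - 2)*(t^2 - 7*t + 10) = (t - 5)*(t - 3)*(t - 2)*(t - 2)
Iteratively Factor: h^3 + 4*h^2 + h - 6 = (h + 3)*(h^2 + h - 2) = (h + 2)*(h + 3)*(h - 1)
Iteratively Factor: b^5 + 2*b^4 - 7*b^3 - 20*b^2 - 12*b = (b)*(b^4 + 2*b^3 - 7*b^2 - 20*b - 12) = b*(b + 2)*(b^3 - 7*b - 6) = b*(b + 1)*(b + 2)*(b^2 - b - 6) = b*(b - 3)*(b + 1)*(b + 2)*(b + 2)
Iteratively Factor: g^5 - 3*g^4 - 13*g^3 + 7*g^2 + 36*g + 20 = (g - 2)*(g^4 - g^3 - 15*g^2 - 23*g - 10) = (g - 2)*(g + 1)*(g^3 - 2*g^2 - 13*g - 10) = (g - 2)*(g + 1)*(g + 2)*(g^2 - 4*g - 5) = (g - 5)*(g - 2)*(g + 1)*(g + 2)*(g + 1)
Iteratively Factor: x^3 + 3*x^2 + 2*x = (x + 2)*(x^2 + x) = (x + 1)*(x + 2)*(x)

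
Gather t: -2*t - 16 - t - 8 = -3*t - 24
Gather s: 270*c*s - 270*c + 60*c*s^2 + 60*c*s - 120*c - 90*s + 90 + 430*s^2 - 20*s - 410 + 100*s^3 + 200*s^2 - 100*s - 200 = -390*c + 100*s^3 + s^2*(60*c + 630) + s*(330*c - 210) - 520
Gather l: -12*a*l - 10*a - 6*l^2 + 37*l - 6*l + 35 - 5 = -10*a - 6*l^2 + l*(31 - 12*a) + 30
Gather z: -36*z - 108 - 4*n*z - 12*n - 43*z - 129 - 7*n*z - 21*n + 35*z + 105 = -33*n + z*(-11*n - 44) - 132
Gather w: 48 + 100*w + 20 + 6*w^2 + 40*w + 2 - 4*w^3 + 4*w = -4*w^3 + 6*w^2 + 144*w + 70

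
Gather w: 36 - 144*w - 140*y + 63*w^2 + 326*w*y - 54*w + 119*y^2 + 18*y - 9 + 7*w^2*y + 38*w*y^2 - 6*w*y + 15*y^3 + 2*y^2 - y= w^2*(7*y + 63) + w*(38*y^2 + 320*y - 198) + 15*y^3 + 121*y^2 - 123*y + 27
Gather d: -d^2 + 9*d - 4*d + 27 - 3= -d^2 + 5*d + 24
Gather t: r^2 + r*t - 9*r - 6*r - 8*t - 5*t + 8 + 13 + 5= r^2 - 15*r + t*(r - 13) + 26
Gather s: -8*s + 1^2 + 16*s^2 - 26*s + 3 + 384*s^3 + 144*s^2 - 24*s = 384*s^3 + 160*s^2 - 58*s + 4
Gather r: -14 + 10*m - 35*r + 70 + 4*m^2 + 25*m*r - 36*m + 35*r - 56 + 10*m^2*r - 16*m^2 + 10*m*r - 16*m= -12*m^2 - 42*m + r*(10*m^2 + 35*m)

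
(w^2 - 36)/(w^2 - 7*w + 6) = (w + 6)/(w - 1)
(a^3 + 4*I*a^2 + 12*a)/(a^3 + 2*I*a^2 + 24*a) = (a - 2*I)/(a - 4*I)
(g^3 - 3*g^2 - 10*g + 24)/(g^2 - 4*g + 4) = (g^2 - g - 12)/(g - 2)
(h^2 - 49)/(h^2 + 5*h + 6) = (h^2 - 49)/(h^2 + 5*h + 6)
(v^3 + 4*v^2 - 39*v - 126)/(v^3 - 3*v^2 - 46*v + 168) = (v + 3)/(v - 4)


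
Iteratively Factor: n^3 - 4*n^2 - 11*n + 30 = (n + 3)*(n^2 - 7*n + 10) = (n - 2)*(n + 3)*(n - 5)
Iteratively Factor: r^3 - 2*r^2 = (r - 2)*(r^2) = r*(r - 2)*(r)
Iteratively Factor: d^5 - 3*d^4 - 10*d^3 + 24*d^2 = (d + 3)*(d^4 - 6*d^3 + 8*d^2) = d*(d + 3)*(d^3 - 6*d^2 + 8*d) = d^2*(d + 3)*(d^2 - 6*d + 8) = d^2*(d - 4)*(d + 3)*(d - 2)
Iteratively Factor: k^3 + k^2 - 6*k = (k)*(k^2 + k - 6) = k*(k + 3)*(k - 2)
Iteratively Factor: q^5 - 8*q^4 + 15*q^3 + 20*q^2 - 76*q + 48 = (q - 1)*(q^4 - 7*q^3 + 8*q^2 + 28*q - 48) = (q - 2)*(q - 1)*(q^3 - 5*q^2 - 2*q + 24) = (q - 2)*(q - 1)*(q + 2)*(q^2 - 7*q + 12) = (q - 4)*(q - 2)*(q - 1)*(q + 2)*(q - 3)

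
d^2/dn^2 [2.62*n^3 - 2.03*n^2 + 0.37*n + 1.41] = 15.72*n - 4.06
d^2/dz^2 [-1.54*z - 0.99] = 0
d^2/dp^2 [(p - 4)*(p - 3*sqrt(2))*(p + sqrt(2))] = 6*p - 8 - 4*sqrt(2)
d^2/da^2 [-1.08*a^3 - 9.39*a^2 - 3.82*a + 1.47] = -6.48*a - 18.78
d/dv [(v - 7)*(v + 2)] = 2*v - 5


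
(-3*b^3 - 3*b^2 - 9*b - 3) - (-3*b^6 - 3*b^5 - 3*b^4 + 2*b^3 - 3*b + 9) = 3*b^6 + 3*b^5 + 3*b^4 - 5*b^3 - 3*b^2 - 6*b - 12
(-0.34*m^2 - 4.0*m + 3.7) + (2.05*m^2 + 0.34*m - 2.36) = 1.71*m^2 - 3.66*m + 1.34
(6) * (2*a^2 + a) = 12*a^2 + 6*a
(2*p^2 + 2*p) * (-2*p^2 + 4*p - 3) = -4*p^4 + 4*p^3 + 2*p^2 - 6*p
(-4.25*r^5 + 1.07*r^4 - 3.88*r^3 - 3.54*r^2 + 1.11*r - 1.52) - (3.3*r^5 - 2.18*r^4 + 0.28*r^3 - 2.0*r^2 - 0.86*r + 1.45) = -7.55*r^5 + 3.25*r^4 - 4.16*r^3 - 1.54*r^2 + 1.97*r - 2.97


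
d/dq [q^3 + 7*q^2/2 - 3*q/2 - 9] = 3*q^2 + 7*q - 3/2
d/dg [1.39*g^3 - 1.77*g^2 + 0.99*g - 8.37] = 4.17*g^2 - 3.54*g + 0.99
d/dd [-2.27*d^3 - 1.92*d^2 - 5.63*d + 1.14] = -6.81*d^2 - 3.84*d - 5.63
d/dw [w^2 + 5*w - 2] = 2*w + 5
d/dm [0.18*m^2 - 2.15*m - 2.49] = 0.36*m - 2.15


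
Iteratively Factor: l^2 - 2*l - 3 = (l - 3)*(l + 1)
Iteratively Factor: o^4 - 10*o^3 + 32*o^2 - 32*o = (o - 2)*(o^3 - 8*o^2 + 16*o) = (o - 4)*(o - 2)*(o^2 - 4*o) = (o - 4)^2*(o - 2)*(o)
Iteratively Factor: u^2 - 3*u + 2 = (u - 1)*(u - 2)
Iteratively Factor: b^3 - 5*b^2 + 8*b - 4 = (b - 1)*(b^2 - 4*b + 4) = (b - 2)*(b - 1)*(b - 2)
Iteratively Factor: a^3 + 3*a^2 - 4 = (a + 2)*(a^2 + a - 2) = (a + 2)^2*(a - 1)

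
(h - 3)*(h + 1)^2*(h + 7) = h^4 + 6*h^3 - 12*h^2 - 38*h - 21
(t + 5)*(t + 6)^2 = t^3 + 17*t^2 + 96*t + 180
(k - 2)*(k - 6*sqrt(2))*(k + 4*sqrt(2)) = k^3 - 2*sqrt(2)*k^2 - 2*k^2 - 48*k + 4*sqrt(2)*k + 96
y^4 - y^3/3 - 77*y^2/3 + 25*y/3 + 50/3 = (y - 5)*(y - 1)*(y + 2/3)*(y + 5)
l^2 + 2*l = l*(l + 2)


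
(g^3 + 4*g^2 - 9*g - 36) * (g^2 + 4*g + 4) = g^5 + 8*g^4 + 11*g^3 - 56*g^2 - 180*g - 144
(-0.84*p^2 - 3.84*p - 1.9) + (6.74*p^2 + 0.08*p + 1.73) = 5.9*p^2 - 3.76*p - 0.17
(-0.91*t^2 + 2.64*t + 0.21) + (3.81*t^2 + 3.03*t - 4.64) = 2.9*t^2 + 5.67*t - 4.43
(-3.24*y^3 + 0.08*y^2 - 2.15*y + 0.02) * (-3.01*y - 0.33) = 9.7524*y^4 + 0.8284*y^3 + 6.4451*y^2 + 0.6493*y - 0.0066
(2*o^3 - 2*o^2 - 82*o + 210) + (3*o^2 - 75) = 2*o^3 + o^2 - 82*o + 135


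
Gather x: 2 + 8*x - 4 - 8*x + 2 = 0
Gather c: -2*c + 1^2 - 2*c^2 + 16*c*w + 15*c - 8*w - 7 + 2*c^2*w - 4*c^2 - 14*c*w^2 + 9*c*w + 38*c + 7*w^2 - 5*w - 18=c^2*(2*w - 6) + c*(-14*w^2 + 25*w + 51) + 7*w^2 - 13*w - 24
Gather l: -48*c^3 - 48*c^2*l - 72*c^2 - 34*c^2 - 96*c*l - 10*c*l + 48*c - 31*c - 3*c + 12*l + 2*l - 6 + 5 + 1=-48*c^3 - 106*c^2 + 14*c + l*(-48*c^2 - 106*c + 14)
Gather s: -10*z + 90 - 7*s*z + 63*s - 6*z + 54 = s*(63 - 7*z) - 16*z + 144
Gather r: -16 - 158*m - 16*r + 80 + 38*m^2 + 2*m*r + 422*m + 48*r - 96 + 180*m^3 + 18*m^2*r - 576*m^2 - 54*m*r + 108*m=180*m^3 - 538*m^2 + 372*m + r*(18*m^2 - 52*m + 32) - 32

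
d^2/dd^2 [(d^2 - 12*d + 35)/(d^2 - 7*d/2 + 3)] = 4*(-34*d^3 + 384*d^2 - 1038*d + 827)/(8*d^6 - 84*d^5 + 366*d^4 - 847*d^3 + 1098*d^2 - 756*d + 216)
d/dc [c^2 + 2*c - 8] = 2*c + 2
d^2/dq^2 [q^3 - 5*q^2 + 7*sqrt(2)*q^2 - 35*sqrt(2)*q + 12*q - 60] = 6*q - 10 + 14*sqrt(2)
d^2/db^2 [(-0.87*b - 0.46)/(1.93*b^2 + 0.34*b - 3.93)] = (-(0.87*b + 0.46)*(3.86*b + 0.34)*(7.72*b + 0.68) + (10.0746*b + 2.3672)*(1.93*b^2 + 0.34*b - 3.93))/(1.93*b^2 + 0.34*b - 3.93)^3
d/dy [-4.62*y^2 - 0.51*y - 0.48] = -9.24*y - 0.51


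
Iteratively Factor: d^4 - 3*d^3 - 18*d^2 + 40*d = (d)*(d^3 - 3*d^2 - 18*d + 40) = d*(d + 4)*(d^2 - 7*d + 10) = d*(d - 5)*(d + 4)*(d - 2)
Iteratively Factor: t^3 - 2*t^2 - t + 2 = (t - 2)*(t^2 - 1) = (t - 2)*(t + 1)*(t - 1)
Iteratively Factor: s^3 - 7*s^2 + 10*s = (s)*(s^2 - 7*s + 10) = s*(s - 2)*(s - 5)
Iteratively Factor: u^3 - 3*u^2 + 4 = (u - 2)*(u^2 - u - 2) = (u - 2)*(u + 1)*(u - 2)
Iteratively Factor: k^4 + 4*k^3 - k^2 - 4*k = (k - 1)*(k^3 + 5*k^2 + 4*k) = (k - 1)*(k + 1)*(k^2 + 4*k) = (k - 1)*(k + 1)*(k + 4)*(k)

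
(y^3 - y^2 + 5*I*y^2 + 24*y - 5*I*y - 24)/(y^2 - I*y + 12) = (y^3 + y^2*(-1 + 5*I) + y*(24 - 5*I) - 24)/(y^2 - I*y + 12)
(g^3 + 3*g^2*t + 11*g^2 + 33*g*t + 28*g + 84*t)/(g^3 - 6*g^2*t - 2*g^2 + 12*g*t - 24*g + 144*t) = (-g^2 - 3*g*t - 7*g - 21*t)/(-g^2 + 6*g*t + 6*g - 36*t)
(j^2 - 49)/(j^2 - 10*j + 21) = (j + 7)/(j - 3)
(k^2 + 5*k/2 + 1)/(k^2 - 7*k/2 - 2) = (k + 2)/(k - 4)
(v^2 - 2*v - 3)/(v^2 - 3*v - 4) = (v - 3)/(v - 4)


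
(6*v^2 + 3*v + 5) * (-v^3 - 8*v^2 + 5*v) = -6*v^5 - 51*v^4 + v^3 - 25*v^2 + 25*v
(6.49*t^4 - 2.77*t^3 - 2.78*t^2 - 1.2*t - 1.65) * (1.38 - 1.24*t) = -8.0476*t^5 + 12.391*t^4 - 0.3754*t^3 - 2.3484*t^2 + 0.39*t - 2.277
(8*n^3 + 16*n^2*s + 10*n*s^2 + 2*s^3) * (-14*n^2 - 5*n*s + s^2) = -112*n^5 - 264*n^4*s - 212*n^3*s^2 - 62*n^2*s^3 + 2*s^5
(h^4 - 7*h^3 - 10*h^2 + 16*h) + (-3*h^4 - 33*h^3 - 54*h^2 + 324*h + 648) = -2*h^4 - 40*h^3 - 64*h^2 + 340*h + 648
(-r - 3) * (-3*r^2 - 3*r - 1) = 3*r^3 + 12*r^2 + 10*r + 3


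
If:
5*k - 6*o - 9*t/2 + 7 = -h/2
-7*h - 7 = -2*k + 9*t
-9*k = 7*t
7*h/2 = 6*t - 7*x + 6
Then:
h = 384/1421 - 190*x/203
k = 19/29 - 14*x/29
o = 40361/17052 - 192*x/203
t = 18*x/29 - 171/203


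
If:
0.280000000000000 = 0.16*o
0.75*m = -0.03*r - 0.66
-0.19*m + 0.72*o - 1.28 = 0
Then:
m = -0.11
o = 1.75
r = -19.37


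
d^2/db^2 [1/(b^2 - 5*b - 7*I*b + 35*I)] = 2*(-b^2 + 5*b + 7*I*b + (-2*b + 5 + 7*I)^2 - 35*I)/(b^2 - 5*b - 7*I*b + 35*I)^3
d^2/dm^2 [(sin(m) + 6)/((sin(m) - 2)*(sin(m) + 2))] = (-sin(m)^5 - 24*sin(m)^4 - 22*sin(m)^3 - 60*sin(m)^2 + 8*sin(m) + 48)/((sin(m) - 2)^3*(sin(m) + 2)^3)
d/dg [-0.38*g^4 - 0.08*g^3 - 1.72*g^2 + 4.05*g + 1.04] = -1.52*g^3 - 0.24*g^2 - 3.44*g + 4.05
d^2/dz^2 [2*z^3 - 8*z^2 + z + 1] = 12*z - 16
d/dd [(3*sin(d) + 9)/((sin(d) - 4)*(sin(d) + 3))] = -3*cos(d)/(sin(d) - 4)^2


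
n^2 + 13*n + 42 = (n + 6)*(n + 7)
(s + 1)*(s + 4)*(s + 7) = s^3 + 12*s^2 + 39*s + 28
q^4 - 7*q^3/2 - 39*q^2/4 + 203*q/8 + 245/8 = (q - 7/2)^2*(q + 1)*(q + 5/2)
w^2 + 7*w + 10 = (w + 2)*(w + 5)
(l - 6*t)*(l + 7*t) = l^2 + l*t - 42*t^2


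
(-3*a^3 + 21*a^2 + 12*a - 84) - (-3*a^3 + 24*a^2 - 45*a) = -3*a^2 + 57*a - 84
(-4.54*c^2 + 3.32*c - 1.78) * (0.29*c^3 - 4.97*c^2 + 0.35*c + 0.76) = -1.3166*c^5 + 23.5266*c^4 - 18.6056*c^3 + 6.5582*c^2 + 1.9002*c - 1.3528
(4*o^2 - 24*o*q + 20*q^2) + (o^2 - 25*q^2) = 5*o^2 - 24*o*q - 5*q^2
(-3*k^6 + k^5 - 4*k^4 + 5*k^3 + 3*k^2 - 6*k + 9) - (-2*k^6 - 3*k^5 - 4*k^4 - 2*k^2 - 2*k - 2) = -k^6 + 4*k^5 + 5*k^3 + 5*k^2 - 4*k + 11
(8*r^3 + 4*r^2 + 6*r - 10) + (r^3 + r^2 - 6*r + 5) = 9*r^3 + 5*r^2 - 5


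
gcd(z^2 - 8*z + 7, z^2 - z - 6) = 1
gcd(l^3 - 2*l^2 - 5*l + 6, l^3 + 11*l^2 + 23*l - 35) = l - 1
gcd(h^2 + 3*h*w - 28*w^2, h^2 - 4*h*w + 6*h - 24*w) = -h + 4*w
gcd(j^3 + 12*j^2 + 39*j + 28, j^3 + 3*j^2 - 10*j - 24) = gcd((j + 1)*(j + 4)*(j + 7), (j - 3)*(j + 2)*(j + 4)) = j + 4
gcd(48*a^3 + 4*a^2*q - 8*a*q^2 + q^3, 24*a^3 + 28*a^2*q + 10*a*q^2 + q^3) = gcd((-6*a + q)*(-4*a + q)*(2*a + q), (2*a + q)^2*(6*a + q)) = 2*a + q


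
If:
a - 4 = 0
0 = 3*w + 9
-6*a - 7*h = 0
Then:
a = 4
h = -24/7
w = -3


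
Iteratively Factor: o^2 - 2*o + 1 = (o - 1)*(o - 1)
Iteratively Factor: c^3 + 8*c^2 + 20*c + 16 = (c + 2)*(c^2 + 6*c + 8) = (c + 2)^2*(c + 4)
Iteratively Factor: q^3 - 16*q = (q - 4)*(q^2 + 4*q) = (q - 4)*(q + 4)*(q)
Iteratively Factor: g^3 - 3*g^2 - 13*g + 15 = (g + 3)*(g^2 - 6*g + 5) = (g - 5)*(g + 3)*(g - 1)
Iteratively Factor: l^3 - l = (l)*(l^2 - 1) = l*(l + 1)*(l - 1)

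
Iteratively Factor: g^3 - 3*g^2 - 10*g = (g + 2)*(g^2 - 5*g) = (g - 5)*(g + 2)*(g)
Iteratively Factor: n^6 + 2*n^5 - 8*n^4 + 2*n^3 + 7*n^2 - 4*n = (n - 1)*(n^5 + 3*n^4 - 5*n^3 - 3*n^2 + 4*n) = (n - 1)^2*(n^4 + 4*n^3 - n^2 - 4*n) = (n - 1)^2*(n + 1)*(n^3 + 3*n^2 - 4*n) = n*(n - 1)^2*(n + 1)*(n^2 + 3*n - 4) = n*(n - 1)^3*(n + 1)*(n + 4)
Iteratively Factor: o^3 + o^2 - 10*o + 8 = (o + 4)*(o^2 - 3*o + 2) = (o - 1)*(o + 4)*(o - 2)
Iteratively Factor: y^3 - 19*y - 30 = (y - 5)*(y^2 + 5*y + 6) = (y - 5)*(y + 3)*(y + 2)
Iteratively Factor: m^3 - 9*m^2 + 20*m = (m - 4)*(m^2 - 5*m) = m*(m - 4)*(m - 5)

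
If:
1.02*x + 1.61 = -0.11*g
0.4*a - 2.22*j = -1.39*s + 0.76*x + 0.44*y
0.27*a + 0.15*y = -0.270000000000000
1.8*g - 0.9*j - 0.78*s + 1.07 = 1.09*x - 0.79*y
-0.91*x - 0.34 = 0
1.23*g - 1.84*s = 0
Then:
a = -5.49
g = -11.17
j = -7.14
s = -7.47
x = -0.37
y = 8.08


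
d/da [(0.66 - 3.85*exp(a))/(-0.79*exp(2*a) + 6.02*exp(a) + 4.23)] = (-3.0415*exp(2*a) + 1.0428*exp(a) - 20.2587)*exp(a)/(0.6241*exp(4*a) - 9.5116*exp(3*a) + 29.557*exp(2*a) + 50.9292*exp(a) + 17.8929)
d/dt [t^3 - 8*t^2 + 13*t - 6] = 3*t^2 - 16*t + 13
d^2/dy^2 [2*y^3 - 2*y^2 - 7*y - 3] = 12*y - 4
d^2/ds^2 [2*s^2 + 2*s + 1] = 4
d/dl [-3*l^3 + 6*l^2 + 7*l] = -9*l^2 + 12*l + 7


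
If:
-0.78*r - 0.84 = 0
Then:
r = -1.08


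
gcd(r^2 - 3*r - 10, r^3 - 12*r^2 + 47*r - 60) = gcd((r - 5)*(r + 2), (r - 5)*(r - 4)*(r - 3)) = r - 5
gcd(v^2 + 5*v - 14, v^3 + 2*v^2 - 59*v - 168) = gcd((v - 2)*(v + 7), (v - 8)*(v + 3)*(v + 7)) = v + 7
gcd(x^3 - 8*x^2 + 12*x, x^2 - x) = x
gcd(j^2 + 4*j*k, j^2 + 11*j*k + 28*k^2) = j + 4*k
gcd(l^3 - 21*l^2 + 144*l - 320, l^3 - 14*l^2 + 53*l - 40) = l^2 - 13*l + 40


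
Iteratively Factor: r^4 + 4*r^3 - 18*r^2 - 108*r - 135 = (r + 3)*(r^3 + r^2 - 21*r - 45) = (r - 5)*(r + 3)*(r^2 + 6*r + 9) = (r - 5)*(r + 3)^2*(r + 3)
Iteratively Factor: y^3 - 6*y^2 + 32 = (y - 4)*(y^2 - 2*y - 8) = (y - 4)*(y + 2)*(y - 4)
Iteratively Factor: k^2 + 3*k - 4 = (k + 4)*(k - 1)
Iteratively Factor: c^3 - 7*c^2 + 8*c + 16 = (c + 1)*(c^2 - 8*c + 16) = (c - 4)*(c + 1)*(c - 4)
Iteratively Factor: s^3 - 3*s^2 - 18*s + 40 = (s + 4)*(s^2 - 7*s + 10) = (s - 2)*(s + 4)*(s - 5)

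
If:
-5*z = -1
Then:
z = 1/5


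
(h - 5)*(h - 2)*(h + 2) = h^3 - 5*h^2 - 4*h + 20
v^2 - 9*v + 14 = (v - 7)*(v - 2)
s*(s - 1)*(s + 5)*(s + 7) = s^4 + 11*s^3 + 23*s^2 - 35*s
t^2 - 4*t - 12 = (t - 6)*(t + 2)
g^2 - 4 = (g - 2)*(g + 2)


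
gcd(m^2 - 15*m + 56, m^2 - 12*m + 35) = m - 7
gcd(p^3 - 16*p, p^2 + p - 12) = p + 4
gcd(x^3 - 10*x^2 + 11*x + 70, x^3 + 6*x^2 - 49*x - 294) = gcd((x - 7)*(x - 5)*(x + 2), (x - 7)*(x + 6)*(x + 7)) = x - 7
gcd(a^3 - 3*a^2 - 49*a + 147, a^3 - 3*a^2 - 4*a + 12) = a - 3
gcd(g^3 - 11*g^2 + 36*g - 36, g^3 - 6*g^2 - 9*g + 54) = g^2 - 9*g + 18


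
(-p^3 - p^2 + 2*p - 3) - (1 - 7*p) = -p^3 - p^2 + 9*p - 4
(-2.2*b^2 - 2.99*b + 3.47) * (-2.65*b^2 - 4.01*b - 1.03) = 5.83*b^4 + 16.7455*b^3 + 5.0604*b^2 - 10.835*b - 3.5741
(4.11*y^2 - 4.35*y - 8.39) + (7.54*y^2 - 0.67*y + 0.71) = 11.65*y^2 - 5.02*y - 7.68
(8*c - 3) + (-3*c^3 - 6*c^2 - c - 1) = -3*c^3 - 6*c^2 + 7*c - 4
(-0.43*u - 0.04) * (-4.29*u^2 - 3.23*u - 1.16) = 1.8447*u^3 + 1.5605*u^2 + 0.628*u + 0.0464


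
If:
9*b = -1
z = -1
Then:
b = -1/9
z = -1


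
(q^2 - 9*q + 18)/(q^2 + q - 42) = (q - 3)/(q + 7)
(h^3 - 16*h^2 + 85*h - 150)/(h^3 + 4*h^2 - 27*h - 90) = (h^2 - 11*h + 30)/(h^2 + 9*h + 18)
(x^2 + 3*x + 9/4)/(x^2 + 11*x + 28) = (x^2 + 3*x + 9/4)/(x^2 + 11*x + 28)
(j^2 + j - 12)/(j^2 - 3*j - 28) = (j - 3)/(j - 7)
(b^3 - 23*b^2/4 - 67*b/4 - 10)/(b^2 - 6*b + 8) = (4*b^3 - 23*b^2 - 67*b - 40)/(4*(b^2 - 6*b + 8))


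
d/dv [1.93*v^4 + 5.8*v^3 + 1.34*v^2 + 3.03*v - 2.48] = 7.72*v^3 + 17.4*v^2 + 2.68*v + 3.03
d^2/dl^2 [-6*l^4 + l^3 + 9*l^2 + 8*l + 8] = -72*l^2 + 6*l + 18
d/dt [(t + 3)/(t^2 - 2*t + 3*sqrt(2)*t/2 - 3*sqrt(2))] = 2*(2*t^2 - 4*t + 3*sqrt(2)*t - (t + 3)*(4*t - 4 + 3*sqrt(2)) - 6*sqrt(2))/(2*t^2 - 4*t + 3*sqrt(2)*t - 6*sqrt(2))^2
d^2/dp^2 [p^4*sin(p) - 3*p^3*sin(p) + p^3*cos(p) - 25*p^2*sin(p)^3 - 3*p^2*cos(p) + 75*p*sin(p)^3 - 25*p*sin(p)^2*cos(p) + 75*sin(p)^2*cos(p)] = -p^4*sin(p) + 3*p^3*sin(p) + 7*p^3*cos(p) - 225*p^2*sin(p)*cos(p)^2 + 81*p^2*sin(p) - 15*p^2*cos(p) + 675*p*sin(p)*cos(p)^2 - 231*p*sin(p) + 75*p*cos(p)^3 - 119*p*cos(p) - 100*sin(p)*cos(p)^2 + 225*cos(p)^3 - 81*cos(p)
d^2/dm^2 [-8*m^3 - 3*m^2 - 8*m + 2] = -48*m - 6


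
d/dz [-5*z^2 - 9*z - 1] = -10*z - 9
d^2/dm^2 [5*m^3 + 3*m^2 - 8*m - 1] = 30*m + 6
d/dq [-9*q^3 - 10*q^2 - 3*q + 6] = -27*q^2 - 20*q - 3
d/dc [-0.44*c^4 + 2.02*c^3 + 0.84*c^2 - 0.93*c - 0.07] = -1.76*c^3 + 6.06*c^2 + 1.68*c - 0.93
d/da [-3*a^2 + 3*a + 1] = 3 - 6*a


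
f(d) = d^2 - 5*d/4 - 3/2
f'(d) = 2*d - 5/4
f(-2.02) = 5.11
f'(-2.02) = -5.29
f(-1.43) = 2.33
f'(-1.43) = -4.11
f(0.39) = -1.84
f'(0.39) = -0.47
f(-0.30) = -1.04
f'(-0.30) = -1.85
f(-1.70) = 3.52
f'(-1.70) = -4.65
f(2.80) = 2.84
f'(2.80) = 4.35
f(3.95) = 9.16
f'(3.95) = 6.65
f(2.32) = 0.98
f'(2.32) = 3.39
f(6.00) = 27.00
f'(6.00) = 10.75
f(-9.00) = 90.75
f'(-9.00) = -19.25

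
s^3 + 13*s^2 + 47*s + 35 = (s + 1)*(s + 5)*(s + 7)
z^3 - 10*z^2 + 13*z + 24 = (z - 8)*(z - 3)*(z + 1)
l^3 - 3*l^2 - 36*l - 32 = (l - 8)*(l + 1)*(l + 4)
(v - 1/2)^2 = v^2 - v + 1/4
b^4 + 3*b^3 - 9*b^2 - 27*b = b*(b - 3)*(b + 3)^2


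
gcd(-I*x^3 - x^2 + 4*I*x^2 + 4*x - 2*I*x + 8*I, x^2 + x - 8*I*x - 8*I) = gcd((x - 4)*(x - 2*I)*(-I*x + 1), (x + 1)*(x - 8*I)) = 1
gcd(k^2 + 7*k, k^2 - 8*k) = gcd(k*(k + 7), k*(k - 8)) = k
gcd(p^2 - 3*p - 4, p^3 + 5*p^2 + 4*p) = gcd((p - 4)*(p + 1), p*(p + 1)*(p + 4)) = p + 1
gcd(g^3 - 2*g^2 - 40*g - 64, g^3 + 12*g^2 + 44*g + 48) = g^2 + 6*g + 8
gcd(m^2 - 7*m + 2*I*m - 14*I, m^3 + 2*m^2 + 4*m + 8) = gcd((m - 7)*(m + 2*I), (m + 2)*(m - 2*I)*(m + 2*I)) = m + 2*I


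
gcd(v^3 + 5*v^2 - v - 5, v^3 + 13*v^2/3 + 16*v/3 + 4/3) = 1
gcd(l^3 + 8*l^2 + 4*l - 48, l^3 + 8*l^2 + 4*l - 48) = l^3 + 8*l^2 + 4*l - 48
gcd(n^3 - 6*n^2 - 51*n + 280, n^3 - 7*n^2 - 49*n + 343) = n + 7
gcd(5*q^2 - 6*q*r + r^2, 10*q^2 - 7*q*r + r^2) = 5*q - r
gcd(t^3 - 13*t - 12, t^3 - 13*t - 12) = t^3 - 13*t - 12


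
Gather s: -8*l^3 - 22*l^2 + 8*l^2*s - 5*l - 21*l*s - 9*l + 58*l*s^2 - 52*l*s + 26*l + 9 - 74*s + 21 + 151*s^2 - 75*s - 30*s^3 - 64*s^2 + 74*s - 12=-8*l^3 - 22*l^2 + 12*l - 30*s^3 + s^2*(58*l + 87) + s*(8*l^2 - 73*l - 75) + 18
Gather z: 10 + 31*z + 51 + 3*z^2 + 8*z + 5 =3*z^2 + 39*z + 66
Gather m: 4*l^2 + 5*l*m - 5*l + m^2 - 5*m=4*l^2 - 5*l + m^2 + m*(5*l - 5)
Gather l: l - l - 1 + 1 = 0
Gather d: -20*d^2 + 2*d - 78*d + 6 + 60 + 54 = -20*d^2 - 76*d + 120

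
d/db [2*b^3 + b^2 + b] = 6*b^2 + 2*b + 1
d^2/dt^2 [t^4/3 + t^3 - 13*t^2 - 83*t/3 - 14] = 4*t^2 + 6*t - 26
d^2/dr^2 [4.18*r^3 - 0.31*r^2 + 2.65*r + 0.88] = 25.08*r - 0.62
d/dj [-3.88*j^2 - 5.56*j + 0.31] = -7.76*j - 5.56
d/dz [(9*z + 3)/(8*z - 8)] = -3/(2*(z - 1)^2)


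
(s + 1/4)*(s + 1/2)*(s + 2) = s^3 + 11*s^2/4 + 13*s/8 + 1/4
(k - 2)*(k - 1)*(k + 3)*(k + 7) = k^4 + 7*k^3 - 7*k^2 - 43*k + 42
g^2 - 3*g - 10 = (g - 5)*(g + 2)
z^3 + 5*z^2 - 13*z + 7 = (z - 1)^2*(z + 7)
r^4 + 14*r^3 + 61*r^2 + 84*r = r*(r + 3)*(r + 4)*(r + 7)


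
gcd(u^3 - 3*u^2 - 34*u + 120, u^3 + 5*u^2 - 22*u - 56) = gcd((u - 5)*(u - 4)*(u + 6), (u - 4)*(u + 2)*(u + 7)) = u - 4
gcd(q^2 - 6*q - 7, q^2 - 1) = q + 1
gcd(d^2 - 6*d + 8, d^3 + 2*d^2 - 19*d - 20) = d - 4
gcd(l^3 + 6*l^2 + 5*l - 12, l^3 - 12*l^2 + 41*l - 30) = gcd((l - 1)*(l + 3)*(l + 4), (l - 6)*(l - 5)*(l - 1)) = l - 1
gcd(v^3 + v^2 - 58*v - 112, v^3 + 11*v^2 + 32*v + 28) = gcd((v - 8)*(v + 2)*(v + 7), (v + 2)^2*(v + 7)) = v^2 + 9*v + 14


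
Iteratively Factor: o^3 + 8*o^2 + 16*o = (o + 4)*(o^2 + 4*o) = (o + 4)^2*(o)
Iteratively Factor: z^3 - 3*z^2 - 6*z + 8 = (z - 4)*(z^2 + z - 2) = (z - 4)*(z + 2)*(z - 1)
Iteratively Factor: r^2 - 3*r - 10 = (r + 2)*(r - 5)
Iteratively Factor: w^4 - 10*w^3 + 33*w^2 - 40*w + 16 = (w - 4)*(w^3 - 6*w^2 + 9*w - 4) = (w - 4)*(w - 1)*(w^2 - 5*w + 4) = (w - 4)^2*(w - 1)*(w - 1)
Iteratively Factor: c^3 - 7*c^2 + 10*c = (c)*(c^2 - 7*c + 10) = c*(c - 2)*(c - 5)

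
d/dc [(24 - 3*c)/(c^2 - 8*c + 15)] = 3*(-c^2 + 8*c + 2*(c - 8)*(c - 4) - 15)/(c^2 - 8*c + 15)^2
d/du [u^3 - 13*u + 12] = 3*u^2 - 13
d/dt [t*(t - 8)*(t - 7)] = 3*t^2 - 30*t + 56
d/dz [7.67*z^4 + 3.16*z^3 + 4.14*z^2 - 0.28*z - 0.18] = 30.68*z^3 + 9.48*z^2 + 8.28*z - 0.28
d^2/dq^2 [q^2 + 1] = 2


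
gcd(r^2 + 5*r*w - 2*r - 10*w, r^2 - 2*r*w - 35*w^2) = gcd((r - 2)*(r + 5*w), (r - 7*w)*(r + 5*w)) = r + 5*w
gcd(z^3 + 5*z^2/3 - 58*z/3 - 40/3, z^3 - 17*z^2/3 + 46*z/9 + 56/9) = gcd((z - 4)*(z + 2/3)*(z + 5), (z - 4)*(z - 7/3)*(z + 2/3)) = z^2 - 10*z/3 - 8/3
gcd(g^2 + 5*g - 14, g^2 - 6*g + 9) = 1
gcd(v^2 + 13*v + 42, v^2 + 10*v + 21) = v + 7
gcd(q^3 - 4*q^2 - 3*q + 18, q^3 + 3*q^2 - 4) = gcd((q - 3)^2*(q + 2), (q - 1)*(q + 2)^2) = q + 2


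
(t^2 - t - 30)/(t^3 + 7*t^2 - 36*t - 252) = (t + 5)/(t^2 + 13*t + 42)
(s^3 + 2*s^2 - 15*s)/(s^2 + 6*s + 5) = s*(s - 3)/(s + 1)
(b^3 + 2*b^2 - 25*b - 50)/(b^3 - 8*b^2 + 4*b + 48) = (b^2 - 25)/(b^2 - 10*b + 24)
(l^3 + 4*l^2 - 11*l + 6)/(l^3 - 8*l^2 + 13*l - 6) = (l + 6)/(l - 6)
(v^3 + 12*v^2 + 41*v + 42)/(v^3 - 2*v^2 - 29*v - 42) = (v + 7)/(v - 7)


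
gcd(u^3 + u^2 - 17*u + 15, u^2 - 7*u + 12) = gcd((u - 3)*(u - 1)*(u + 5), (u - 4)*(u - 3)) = u - 3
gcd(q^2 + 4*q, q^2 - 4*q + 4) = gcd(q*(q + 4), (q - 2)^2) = 1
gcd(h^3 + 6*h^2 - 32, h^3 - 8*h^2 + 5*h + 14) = h - 2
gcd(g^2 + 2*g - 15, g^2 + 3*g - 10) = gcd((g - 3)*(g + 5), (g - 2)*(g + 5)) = g + 5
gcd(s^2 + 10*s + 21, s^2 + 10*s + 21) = s^2 + 10*s + 21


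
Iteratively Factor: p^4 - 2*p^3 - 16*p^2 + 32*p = (p - 2)*(p^3 - 16*p) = (p - 2)*(p + 4)*(p^2 - 4*p) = p*(p - 2)*(p + 4)*(p - 4)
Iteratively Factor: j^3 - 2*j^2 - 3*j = (j)*(j^2 - 2*j - 3) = j*(j + 1)*(j - 3)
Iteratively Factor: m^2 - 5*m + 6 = (m - 3)*(m - 2)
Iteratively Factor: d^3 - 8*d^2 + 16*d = (d - 4)*(d^2 - 4*d) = (d - 4)^2*(d)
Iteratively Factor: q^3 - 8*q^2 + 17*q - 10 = (q - 1)*(q^2 - 7*q + 10) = (q - 5)*(q - 1)*(q - 2)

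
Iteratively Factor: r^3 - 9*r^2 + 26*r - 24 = (r - 4)*(r^2 - 5*r + 6) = (r - 4)*(r - 3)*(r - 2)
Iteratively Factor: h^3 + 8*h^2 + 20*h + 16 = (h + 2)*(h^2 + 6*h + 8) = (h + 2)*(h + 4)*(h + 2)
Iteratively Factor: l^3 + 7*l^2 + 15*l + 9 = (l + 1)*(l^2 + 6*l + 9) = (l + 1)*(l + 3)*(l + 3)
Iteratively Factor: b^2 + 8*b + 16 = (b + 4)*(b + 4)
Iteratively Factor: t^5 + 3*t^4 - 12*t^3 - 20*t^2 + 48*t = (t - 2)*(t^4 + 5*t^3 - 2*t^2 - 24*t) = (t - 2)*(t + 4)*(t^3 + t^2 - 6*t) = (t - 2)^2*(t + 4)*(t^2 + 3*t) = t*(t - 2)^2*(t + 4)*(t + 3)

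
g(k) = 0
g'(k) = 0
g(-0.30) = 0.00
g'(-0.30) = 0.00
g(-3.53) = 0.00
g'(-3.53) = 0.00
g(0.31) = 0.00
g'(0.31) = 0.00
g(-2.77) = 0.00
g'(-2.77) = 0.00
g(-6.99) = 0.00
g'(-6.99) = 0.00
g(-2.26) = 0.00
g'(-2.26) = 0.00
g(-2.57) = 0.00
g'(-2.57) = 0.00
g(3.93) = 0.00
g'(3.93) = 0.00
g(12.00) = 0.00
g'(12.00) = 0.00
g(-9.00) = 0.00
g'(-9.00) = 0.00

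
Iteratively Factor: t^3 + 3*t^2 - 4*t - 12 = (t - 2)*(t^2 + 5*t + 6) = (t - 2)*(t + 2)*(t + 3)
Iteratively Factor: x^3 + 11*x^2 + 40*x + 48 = (x + 3)*(x^2 + 8*x + 16) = (x + 3)*(x + 4)*(x + 4)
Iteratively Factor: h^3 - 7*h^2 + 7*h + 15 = (h + 1)*(h^2 - 8*h + 15) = (h - 5)*(h + 1)*(h - 3)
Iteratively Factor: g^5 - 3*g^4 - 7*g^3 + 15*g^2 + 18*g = (g)*(g^4 - 3*g^3 - 7*g^2 + 15*g + 18) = g*(g + 2)*(g^3 - 5*g^2 + 3*g + 9) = g*(g + 1)*(g + 2)*(g^2 - 6*g + 9) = g*(g - 3)*(g + 1)*(g + 2)*(g - 3)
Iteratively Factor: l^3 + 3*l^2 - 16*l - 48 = (l + 4)*(l^2 - l - 12) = (l - 4)*(l + 4)*(l + 3)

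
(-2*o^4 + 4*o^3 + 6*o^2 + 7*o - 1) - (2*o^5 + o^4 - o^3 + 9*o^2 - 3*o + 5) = -2*o^5 - 3*o^4 + 5*o^3 - 3*o^2 + 10*o - 6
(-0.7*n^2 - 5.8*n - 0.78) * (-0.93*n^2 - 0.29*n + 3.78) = 0.651*n^4 + 5.597*n^3 - 0.2386*n^2 - 21.6978*n - 2.9484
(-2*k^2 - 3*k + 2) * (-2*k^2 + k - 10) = 4*k^4 + 4*k^3 + 13*k^2 + 32*k - 20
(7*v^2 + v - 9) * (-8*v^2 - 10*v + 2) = -56*v^4 - 78*v^3 + 76*v^2 + 92*v - 18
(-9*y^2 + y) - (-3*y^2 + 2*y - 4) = -6*y^2 - y + 4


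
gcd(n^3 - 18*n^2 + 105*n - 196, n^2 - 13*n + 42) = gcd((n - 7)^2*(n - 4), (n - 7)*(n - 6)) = n - 7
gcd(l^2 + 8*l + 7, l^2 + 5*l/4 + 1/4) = l + 1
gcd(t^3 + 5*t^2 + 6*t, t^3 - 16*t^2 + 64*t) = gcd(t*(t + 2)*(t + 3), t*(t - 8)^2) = t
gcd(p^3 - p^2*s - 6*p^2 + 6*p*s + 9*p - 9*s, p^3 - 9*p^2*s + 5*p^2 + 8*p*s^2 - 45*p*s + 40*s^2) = p - s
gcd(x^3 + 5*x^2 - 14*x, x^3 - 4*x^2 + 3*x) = x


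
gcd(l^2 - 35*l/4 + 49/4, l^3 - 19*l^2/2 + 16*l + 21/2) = l - 7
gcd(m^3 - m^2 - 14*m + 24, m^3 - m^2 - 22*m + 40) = m - 2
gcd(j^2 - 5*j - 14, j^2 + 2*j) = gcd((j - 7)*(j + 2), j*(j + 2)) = j + 2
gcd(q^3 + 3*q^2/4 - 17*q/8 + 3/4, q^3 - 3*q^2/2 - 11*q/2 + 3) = q^2 + 3*q/2 - 1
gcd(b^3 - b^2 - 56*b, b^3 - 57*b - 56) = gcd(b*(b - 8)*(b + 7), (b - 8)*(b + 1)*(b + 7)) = b^2 - b - 56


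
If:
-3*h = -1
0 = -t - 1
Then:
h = 1/3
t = -1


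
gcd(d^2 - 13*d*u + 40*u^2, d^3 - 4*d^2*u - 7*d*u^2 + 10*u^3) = -d + 5*u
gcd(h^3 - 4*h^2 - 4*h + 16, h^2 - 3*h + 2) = h - 2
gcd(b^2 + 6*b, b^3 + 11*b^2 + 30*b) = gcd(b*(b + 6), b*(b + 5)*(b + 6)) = b^2 + 6*b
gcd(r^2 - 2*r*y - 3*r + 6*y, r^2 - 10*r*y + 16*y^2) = -r + 2*y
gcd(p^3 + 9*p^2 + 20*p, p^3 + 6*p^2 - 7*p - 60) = p^2 + 9*p + 20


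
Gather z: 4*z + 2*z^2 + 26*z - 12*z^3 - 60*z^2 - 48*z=-12*z^3 - 58*z^2 - 18*z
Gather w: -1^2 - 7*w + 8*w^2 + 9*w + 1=8*w^2 + 2*w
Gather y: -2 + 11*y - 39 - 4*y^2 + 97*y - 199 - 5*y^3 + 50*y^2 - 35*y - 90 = -5*y^3 + 46*y^2 + 73*y - 330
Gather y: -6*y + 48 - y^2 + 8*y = -y^2 + 2*y + 48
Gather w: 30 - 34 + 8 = 4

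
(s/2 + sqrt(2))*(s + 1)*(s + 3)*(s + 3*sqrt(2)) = s^4/2 + 2*s^3 + 5*sqrt(2)*s^3/2 + 15*s^2/2 + 10*sqrt(2)*s^2 + 15*sqrt(2)*s/2 + 24*s + 18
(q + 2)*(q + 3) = q^2 + 5*q + 6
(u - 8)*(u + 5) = u^2 - 3*u - 40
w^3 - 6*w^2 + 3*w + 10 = (w - 5)*(w - 2)*(w + 1)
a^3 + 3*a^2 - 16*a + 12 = (a - 2)*(a - 1)*(a + 6)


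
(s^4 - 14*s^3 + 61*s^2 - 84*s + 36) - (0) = s^4 - 14*s^3 + 61*s^2 - 84*s + 36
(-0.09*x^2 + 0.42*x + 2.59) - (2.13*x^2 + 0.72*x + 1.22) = -2.22*x^2 - 0.3*x + 1.37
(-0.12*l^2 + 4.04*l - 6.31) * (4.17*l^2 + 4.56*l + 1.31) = -0.5004*l^4 + 16.2996*l^3 - 8.0475*l^2 - 23.4812*l - 8.2661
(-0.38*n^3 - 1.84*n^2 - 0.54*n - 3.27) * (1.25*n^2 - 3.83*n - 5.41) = -0.475*n^5 - 0.8446*n^4 + 8.428*n^3 + 7.9351*n^2 + 15.4455*n + 17.6907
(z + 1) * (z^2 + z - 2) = z^3 + 2*z^2 - z - 2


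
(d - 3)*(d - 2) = d^2 - 5*d + 6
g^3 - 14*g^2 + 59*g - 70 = (g - 7)*(g - 5)*(g - 2)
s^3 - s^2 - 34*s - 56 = (s - 7)*(s + 2)*(s + 4)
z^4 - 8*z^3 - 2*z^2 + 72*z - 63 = (z - 7)*(z - 3)*(z - 1)*(z + 3)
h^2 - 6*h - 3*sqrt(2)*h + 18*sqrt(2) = (h - 6)*(h - 3*sqrt(2))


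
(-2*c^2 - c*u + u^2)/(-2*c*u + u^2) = (c + u)/u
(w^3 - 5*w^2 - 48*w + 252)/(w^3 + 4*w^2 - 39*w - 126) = (w - 6)/(w + 3)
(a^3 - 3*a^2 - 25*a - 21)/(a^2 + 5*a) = (a^3 - 3*a^2 - 25*a - 21)/(a*(a + 5))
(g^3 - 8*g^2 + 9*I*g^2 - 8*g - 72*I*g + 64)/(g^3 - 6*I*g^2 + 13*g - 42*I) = (g^3 + g^2*(-8 + 9*I) + g*(-8 - 72*I) + 64)/(g^3 - 6*I*g^2 + 13*g - 42*I)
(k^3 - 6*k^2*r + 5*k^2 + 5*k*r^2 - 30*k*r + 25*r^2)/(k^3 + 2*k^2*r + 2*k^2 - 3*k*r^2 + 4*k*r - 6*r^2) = (k^2 - 5*k*r + 5*k - 25*r)/(k^2 + 3*k*r + 2*k + 6*r)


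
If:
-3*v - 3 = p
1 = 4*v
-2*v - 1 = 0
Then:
No Solution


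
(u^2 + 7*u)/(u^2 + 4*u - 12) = u*(u + 7)/(u^2 + 4*u - 12)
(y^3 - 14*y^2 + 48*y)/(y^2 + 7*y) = (y^2 - 14*y + 48)/(y + 7)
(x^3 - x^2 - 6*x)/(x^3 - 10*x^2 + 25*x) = (x^2 - x - 6)/(x^2 - 10*x + 25)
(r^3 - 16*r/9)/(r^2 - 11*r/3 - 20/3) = r*(3*r - 4)/(3*(r - 5))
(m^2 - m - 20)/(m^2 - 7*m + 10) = (m + 4)/(m - 2)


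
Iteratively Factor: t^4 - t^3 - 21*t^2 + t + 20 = (t + 1)*(t^3 - 2*t^2 - 19*t + 20) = (t + 1)*(t + 4)*(t^2 - 6*t + 5) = (t - 5)*(t + 1)*(t + 4)*(t - 1)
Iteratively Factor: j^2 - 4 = (j - 2)*(j + 2)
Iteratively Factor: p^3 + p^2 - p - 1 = (p - 1)*(p^2 + 2*p + 1) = (p - 1)*(p + 1)*(p + 1)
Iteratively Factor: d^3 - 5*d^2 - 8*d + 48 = (d - 4)*(d^2 - d - 12) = (d - 4)^2*(d + 3)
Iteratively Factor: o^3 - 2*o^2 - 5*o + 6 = (o - 1)*(o^2 - o - 6) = (o - 3)*(o - 1)*(o + 2)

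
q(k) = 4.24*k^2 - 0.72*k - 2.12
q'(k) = 8.48*k - 0.72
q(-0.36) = -1.31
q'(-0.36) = -3.77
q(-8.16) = 286.08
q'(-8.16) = -69.92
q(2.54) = 23.41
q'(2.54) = 20.82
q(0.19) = -2.10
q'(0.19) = 0.89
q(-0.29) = -1.55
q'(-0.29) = -3.18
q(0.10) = -2.15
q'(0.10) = 0.13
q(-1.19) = 4.74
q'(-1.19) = -10.81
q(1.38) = 4.96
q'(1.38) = 10.98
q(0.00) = -2.12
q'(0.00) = -0.72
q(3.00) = 33.88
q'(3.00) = 24.72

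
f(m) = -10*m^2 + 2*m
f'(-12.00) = 242.00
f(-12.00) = -1464.00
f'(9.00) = -178.00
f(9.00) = -792.00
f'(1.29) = -23.80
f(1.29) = -14.06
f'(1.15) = -21.00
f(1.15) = -10.92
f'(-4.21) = 86.20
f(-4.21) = -185.66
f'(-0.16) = 5.20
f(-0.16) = -0.58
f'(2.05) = -39.00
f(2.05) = -37.92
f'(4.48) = -87.60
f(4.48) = -191.74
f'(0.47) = -7.40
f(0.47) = -1.27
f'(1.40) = -26.00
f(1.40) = -16.80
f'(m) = 2 - 20*m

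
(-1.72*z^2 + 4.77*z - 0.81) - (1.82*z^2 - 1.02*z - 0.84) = -3.54*z^2 + 5.79*z + 0.0299999999999999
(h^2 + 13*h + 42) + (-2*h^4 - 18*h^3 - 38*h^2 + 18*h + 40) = -2*h^4 - 18*h^3 - 37*h^2 + 31*h + 82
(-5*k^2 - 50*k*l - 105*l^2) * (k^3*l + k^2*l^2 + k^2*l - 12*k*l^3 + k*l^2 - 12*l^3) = -5*k^5*l - 55*k^4*l^2 - 5*k^4*l - 95*k^3*l^3 - 55*k^3*l^2 + 495*k^2*l^4 - 95*k^2*l^3 + 1260*k*l^5 + 495*k*l^4 + 1260*l^5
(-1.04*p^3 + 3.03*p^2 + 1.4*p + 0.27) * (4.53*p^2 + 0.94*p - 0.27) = -4.7112*p^5 + 12.7483*p^4 + 9.471*p^3 + 1.721*p^2 - 0.1242*p - 0.0729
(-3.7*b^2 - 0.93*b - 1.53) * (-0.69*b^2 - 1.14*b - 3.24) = 2.553*b^4 + 4.8597*b^3 + 14.1039*b^2 + 4.7574*b + 4.9572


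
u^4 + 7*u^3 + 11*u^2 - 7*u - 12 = (u - 1)*(u + 1)*(u + 3)*(u + 4)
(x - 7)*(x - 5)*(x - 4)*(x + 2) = x^4 - 14*x^3 + 51*x^2 + 26*x - 280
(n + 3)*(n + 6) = n^2 + 9*n + 18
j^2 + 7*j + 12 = (j + 3)*(j + 4)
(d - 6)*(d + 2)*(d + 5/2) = d^3 - 3*d^2/2 - 22*d - 30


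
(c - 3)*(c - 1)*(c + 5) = c^3 + c^2 - 17*c + 15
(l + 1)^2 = l^2 + 2*l + 1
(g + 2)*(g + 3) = g^2 + 5*g + 6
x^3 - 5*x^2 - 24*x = x*(x - 8)*(x + 3)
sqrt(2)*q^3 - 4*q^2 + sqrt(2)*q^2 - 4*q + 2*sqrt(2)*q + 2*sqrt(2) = (q - sqrt(2))^2*(sqrt(2)*q + sqrt(2))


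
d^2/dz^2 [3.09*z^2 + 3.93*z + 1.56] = 6.18000000000000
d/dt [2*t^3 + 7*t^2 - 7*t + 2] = 6*t^2 + 14*t - 7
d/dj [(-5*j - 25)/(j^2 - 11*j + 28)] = 5*(j^2 + 10*j - 83)/(j^4 - 22*j^3 + 177*j^2 - 616*j + 784)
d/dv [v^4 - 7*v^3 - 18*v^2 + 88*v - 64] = 4*v^3 - 21*v^2 - 36*v + 88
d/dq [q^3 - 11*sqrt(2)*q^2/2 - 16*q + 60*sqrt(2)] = 3*q^2 - 11*sqrt(2)*q - 16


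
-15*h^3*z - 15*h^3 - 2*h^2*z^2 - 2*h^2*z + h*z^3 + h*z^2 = (-5*h + z)*(3*h + z)*(h*z + h)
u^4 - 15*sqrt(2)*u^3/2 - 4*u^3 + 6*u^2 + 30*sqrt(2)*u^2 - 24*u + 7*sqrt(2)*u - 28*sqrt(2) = (u - 4)*(u - 7*sqrt(2))*(u - sqrt(2))*(u + sqrt(2)/2)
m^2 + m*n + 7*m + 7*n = (m + 7)*(m + n)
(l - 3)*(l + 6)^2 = l^3 + 9*l^2 - 108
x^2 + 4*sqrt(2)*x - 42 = (x - 3*sqrt(2))*(x + 7*sqrt(2))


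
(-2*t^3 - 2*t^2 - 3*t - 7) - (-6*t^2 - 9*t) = -2*t^3 + 4*t^2 + 6*t - 7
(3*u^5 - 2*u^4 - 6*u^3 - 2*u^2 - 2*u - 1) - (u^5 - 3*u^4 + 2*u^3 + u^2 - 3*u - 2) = 2*u^5 + u^4 - 8*u^3 - 3*u^2 + u + 1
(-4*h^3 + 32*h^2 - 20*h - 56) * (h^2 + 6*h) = -4*h^5 + 8*h^4 + 172*h^3 - 176*h^2 - 336*h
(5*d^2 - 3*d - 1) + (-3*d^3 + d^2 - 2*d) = -3*d^3 + 6*d^2 - 5*d - 1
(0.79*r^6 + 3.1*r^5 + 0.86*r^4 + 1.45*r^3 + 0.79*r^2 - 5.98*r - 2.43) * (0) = 0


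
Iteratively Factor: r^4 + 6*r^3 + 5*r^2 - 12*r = (r + 4)*(r^3 + 2*r^2 - 3*r) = (r + 3)*(r + 4)*(r^2 - r) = r*(r + 3)*(r + 4)*(r - 1)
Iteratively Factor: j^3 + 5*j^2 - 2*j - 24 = (j + 4)*(j^2 + j - 6) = (j - 2)*(j + 4)*(j + 3)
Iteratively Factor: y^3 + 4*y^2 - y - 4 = (y + 4)*(y^2 - 1) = (y + 1)*(y + 4)*(y - 1)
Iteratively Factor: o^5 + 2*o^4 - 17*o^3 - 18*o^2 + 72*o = (o + 4)*(o^4 - 2*o^3 - 9*o^2 + 18*o) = (o - 3)*(o + 4)*(o^3 + o^2 - 6*o) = o*(o - 3)*(o + 4)*(o^2 + o - 6) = o*(o - 3)*(o + 3)*(o + 4)*(o - 2)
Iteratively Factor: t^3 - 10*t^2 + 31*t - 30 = (t - 3)*(t^2 - 7*t + 10) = (t - 3)*(t - 2)*(t - 5)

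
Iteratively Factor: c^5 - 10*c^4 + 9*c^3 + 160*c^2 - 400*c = (c - 5)*(c^4 - 5*c^3 - 16*c^2 + 80*c) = (c - 5)^2*(c^3 - 16*c) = (c - 5)^2*(c + 4)*(c^2 - 4*c) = c*(c - 5)^2*(c + 4)*(c - 4)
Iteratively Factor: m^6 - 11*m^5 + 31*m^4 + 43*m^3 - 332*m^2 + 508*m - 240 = (m + 3)*(m^5 - 14*m^4 + 73*m^3 - 176*m^2 + 196*m - 80) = (m - 2)*(m + 3)*(m^4 - 12*m^3 + 49*m^2 - 78*m + 40) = (m - 4)*(m - 2)*(m + 3)*(m^3 - 8*m^2 + 17*m - 10) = (m - 4)*(m - 2)*(m - 1)*(m + 3)*(m^2 - 7*m + 10) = (m - 5)*(m - 4)*(m - 2)*(m - 1)*(m + 3)*(m - 2)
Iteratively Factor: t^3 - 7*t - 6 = (t - 3)*(t^2 + 3*t + 2) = (t - 3)*(t + 1)*(t + 2)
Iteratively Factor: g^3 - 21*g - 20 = (g + 1)*(g^2 - g - 20) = (g + 1)*(g + 4)*(g - 5)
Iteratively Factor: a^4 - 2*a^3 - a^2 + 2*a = (a + 1)*(a^3 - 3*a^2 + 2*a) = (a - 1)*(a + 1)*(a^2 - 2*a) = a*(a - 1)*(a + 1)*(a - 2)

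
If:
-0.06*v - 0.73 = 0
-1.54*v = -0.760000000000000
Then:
No Solution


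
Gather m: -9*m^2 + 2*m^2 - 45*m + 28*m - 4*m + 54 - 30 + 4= -7*m^2 - 21*m + 28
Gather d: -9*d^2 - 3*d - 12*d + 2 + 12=-9*d^2 - 15*d + 14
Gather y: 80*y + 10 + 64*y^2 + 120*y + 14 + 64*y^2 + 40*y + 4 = 128*y^2 + 240*y + 28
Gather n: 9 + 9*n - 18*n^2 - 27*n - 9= -18*n^2 - 18*n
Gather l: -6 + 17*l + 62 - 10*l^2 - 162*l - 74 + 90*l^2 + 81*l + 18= 80*l^2 - 64*l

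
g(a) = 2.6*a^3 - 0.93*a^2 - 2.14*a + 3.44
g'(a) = 7.8*a^2 - 1.86*a - 2.14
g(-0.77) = 3.35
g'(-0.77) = 3.92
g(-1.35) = -1.76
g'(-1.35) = 14.59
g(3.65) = 109.67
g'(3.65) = 94.99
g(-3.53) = -114.96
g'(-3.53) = 101.62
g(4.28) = 181.09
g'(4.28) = 132.78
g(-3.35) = -97.58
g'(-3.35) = 91.63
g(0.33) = 2.73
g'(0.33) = -1.90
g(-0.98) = 2.20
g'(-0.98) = 7.17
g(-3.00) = -68.71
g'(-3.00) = 73.64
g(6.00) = 518.72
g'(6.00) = 267.50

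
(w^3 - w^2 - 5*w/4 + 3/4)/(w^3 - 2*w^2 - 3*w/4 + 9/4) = (2*w - 1)/(2*w - 3)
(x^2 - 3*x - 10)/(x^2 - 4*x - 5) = (x + 2)/(x + 1)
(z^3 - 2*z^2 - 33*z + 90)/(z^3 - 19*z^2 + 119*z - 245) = (z^2 + 3*z - 18)/(z^2 - 14*z + 49)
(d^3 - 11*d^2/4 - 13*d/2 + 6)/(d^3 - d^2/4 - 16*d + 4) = (4*d^2 + 5*d - 6)/(4*d^2 + 15*d - 4)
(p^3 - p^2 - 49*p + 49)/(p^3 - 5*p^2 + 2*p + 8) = (p^3 - p^2 - 49*p + 49)/(p^3 - 5*p^2 + 2*p + 8)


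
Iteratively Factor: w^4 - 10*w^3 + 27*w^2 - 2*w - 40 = (w + 1)*(w^3 - 11*w^2 + 38*w - 40) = (w - 2)*(w + 1)*(w^2 - 9*w + 20) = (w - 5)*(w - 2)*(w + 1)*(w - 4)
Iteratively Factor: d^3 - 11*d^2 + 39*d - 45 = (d - 3)*(d^2 - 8*d + 15) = (d - 5)*(d - 3)*(d - 3)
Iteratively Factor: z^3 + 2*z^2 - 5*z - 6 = (z + 3)*(z^2 - z - 2) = (z + 1)*(z + 3)*(z - 2)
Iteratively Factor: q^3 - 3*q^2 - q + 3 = (q - 1)*(q^2 - 2*q - 3) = (q - 3)*(q - 1)*(q + 1)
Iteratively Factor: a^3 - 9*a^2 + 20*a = (a - 5)*(a^2 - 4*a) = (a - 5)*(a - 4)*(a)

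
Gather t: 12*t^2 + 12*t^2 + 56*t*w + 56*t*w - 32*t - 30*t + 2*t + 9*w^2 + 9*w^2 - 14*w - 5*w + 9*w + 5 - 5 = 24*t^2 + t*(112*w - 60) + 18*w^2 - 10*w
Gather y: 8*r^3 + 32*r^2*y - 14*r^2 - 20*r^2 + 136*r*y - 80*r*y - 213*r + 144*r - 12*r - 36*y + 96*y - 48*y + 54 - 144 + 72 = 8*r^3 - 34*r^2 - 81*r + y*(32*r^2 + 56*r + 12) - 18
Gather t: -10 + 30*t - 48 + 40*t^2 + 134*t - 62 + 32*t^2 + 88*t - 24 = 72*t^2 + 252*t - 144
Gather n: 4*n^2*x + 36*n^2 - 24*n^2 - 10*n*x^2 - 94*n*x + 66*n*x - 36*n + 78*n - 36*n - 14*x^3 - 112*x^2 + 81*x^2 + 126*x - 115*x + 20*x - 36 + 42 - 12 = n^2*(4*x + 12) + n*(-10*x^2 - 28*x + 6) - 14*x^3 - 31*x^2 + 31*x - 6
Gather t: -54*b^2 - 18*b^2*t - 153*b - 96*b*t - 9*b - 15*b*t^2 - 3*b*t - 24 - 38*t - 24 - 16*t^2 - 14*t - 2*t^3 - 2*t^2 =-54*b^2 - 162*b - 2*t^3 + t^2*(-15*b - 18) + t*(-18*b^2 - 99*b - 52) - 48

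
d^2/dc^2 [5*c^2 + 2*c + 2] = 10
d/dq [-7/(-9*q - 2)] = -63/(9*q + 2)^2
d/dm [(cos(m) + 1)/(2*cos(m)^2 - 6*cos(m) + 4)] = (cos(m)^2 + 2*cos(m) - 5)*sin(m)/(2*(cos(m)^2 - 3*cos(m) + 2)^2)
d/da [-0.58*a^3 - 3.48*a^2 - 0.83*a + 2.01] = -1.74*a^2 - 6.96*a - 0.83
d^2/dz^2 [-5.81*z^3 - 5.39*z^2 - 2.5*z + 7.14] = -34.86*z - 10.78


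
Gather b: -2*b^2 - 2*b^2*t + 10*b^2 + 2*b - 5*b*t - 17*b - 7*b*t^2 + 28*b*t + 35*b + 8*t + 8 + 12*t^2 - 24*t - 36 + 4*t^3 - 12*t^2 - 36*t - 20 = b^2*(8 - 2*t) + b*(-7*t^2 + 23*t + 20) + 4*t^3 - 52*t - 48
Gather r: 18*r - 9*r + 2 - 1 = 9*r + 1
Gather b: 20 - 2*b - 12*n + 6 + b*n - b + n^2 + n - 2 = b*(n - 3) + n^2 - 11*n + 24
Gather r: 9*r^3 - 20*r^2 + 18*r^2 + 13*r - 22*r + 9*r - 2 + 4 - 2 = 9*r^3 - 2*r^2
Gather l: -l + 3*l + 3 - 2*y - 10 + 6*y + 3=2*l + 4*y - 4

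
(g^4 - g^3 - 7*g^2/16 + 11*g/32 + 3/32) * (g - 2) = g^5 - 3*g^4 + 25*g^3/16 + 39*g^2/32 - 19*g/32 - 3/16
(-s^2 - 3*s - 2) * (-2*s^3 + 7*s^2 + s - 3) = 2*s^5 - s^4 - 18*s^3 - 14*s^2 + 7*s + 6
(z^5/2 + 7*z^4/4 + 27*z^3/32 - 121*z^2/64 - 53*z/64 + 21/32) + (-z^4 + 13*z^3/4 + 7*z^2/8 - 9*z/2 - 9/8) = z^5/2 + 3*z^4/4 + 131*z^3/32 - 65*z^2/64 - 341*z/64 - 15/32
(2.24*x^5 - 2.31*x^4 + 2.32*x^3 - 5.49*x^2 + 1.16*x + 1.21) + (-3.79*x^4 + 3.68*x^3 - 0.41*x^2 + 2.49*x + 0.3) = 2.24*x^5 - 6.1*x^4 + 6.0*x^3 - 5.9*x^2 + 3.65*x + 1.51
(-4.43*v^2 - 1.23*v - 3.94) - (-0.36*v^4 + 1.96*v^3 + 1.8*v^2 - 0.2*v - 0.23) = 0.36*v^4 - 1.96*v^3 - 6.23*v^2 - 1.03*v - 3.71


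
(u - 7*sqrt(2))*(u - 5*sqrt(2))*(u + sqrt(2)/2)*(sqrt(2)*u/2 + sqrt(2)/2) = sqrt(2)*u^4/2 - 23*u^3/2 + sqrt(2)*u^3/2 - 23*u^2/2 + 29*sqrt(2)*u^2 + 35*u + 29*sqrt(2)*u + 35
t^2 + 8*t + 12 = (t + 2)*(t + 6)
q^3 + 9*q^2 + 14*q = q*(q + 2)*(q + 7)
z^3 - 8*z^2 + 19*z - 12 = (z - 4)*(z - 3)*(z - 1)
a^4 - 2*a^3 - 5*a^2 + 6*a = a*(a - 3)*(a - 1)*(a + 2)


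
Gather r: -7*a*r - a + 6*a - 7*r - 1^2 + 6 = 5*a + r*(-7*a - 7) + 5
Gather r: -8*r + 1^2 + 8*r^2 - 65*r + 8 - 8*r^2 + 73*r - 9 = 0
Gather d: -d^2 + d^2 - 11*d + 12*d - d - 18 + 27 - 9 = 0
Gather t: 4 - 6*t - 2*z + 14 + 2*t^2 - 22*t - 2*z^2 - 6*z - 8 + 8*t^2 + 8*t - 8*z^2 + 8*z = 10*t^2 - 20*t - 10*z^2 + 10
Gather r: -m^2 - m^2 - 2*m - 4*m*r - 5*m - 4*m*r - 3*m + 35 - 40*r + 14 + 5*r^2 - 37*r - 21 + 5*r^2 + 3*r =-2*m^2 - 10*m + 10*r^2 + r*(-8*m - 74) + 28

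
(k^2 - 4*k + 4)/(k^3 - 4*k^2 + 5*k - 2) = (k - 2)/(k^2 - 2*k + 1)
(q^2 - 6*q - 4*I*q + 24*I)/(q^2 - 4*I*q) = (q - 6)/q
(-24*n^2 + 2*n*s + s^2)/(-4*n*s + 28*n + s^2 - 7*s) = (6*n + s)/(s - 7)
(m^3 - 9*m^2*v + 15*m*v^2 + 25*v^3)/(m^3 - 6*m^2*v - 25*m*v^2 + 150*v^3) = (-m^2 + 4*m*v + 5*v^2)/(-m^2 + m*v + 30*v^2)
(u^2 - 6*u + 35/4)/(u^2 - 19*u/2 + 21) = (u - 5/2)/(u - 6)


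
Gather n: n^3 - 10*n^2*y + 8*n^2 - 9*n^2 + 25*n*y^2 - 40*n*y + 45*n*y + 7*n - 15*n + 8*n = n^3 + n^2*(-10*y - 1) + n*(25*y^2 + 5*y)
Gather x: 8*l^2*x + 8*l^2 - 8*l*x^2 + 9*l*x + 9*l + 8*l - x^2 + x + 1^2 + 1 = 8*l^2 + 17*l + x^2*(-8*l - 1) + x*(8*l^2 + 9*l + 1) + 2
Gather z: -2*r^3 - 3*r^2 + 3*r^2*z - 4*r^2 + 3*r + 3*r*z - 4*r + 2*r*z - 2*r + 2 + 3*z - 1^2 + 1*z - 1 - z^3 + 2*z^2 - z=-2*r^3 - 7*r^2 - 3*r - z^3 + 2*z^2 + z*(3*r^2 + 5*r + 3)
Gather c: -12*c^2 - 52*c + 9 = -12*c^2 - 52*c + 9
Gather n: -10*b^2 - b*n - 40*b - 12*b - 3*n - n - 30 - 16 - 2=-10*b^2 - 52*b + n*(-b - 4) - 48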